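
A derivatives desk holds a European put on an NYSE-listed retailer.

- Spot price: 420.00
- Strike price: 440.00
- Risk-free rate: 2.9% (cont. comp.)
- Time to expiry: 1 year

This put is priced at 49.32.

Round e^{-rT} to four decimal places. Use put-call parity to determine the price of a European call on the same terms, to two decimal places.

41.90

e^(−rT) = e^(−0.029·1) = 0.9714
Put-call parity: C − P = S − K·e^(−rT) = 420 − 440·0.9714 = 420 − 427.4160 = -7.4160
C = P + (C − P) = 49.32 + (-7.4160) = 41.9040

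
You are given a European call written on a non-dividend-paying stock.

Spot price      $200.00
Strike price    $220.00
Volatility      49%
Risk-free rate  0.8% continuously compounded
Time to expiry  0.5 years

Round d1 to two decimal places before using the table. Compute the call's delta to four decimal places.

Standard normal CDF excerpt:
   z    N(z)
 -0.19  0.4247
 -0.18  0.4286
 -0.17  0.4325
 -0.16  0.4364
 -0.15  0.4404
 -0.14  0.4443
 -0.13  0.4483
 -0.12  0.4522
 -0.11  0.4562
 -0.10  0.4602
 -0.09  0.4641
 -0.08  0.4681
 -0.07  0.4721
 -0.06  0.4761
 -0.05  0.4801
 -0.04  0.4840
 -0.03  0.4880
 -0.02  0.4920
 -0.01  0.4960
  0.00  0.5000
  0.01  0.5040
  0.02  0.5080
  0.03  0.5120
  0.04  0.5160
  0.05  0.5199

T = 0.5;  σ√T = 0.3465
d₁ = [ln(200/220) + (0.008 + 0.49²/2)·0.5] / 0.3465 = [-0.0953 + 0.0640] / 0.3465 = -0.0903 ⇒ -0.09
N(d₁) = N(-0.09) = 0.4641
Δ_call = N(d₁) = 0.4641

0.4641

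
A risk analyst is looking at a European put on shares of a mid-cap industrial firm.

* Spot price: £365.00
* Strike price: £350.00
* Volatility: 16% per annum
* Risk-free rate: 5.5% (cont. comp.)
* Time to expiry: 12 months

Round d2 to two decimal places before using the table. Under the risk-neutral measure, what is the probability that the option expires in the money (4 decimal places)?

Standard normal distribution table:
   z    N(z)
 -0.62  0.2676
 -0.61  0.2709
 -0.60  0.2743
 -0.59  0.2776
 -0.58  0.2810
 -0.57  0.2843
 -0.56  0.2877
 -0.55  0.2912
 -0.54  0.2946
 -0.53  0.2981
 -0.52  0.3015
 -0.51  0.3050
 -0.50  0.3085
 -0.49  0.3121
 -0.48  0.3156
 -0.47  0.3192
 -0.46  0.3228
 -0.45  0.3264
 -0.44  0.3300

0.2981

T = 1;  σ√T = 0.1600
d₁ = [ln(365/350) + (0.055 + 0.16²/2)·1] / 0.1600 = [0.0420 + 0.0678] / 0.1600 = 0.6860 → 0.69
d₂ = d₁ − σ√T = 0.6860 − 0.1600 = 0.5260 → 0.53
Pr(exercise) under Q = N(−d₂) = N(-0.53) = 0.2981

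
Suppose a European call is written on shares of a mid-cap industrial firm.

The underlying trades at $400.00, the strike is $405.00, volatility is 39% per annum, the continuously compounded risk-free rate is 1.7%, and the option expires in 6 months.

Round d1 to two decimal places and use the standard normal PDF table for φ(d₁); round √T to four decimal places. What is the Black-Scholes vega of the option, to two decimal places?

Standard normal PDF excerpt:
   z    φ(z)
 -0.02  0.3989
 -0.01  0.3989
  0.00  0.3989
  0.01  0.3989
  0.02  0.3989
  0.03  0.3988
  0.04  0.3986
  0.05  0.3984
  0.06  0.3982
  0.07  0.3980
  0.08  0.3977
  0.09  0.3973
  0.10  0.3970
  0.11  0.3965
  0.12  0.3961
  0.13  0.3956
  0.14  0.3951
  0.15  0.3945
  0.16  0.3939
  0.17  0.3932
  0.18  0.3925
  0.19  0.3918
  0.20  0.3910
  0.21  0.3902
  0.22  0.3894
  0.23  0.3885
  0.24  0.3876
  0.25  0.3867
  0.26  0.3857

σ√T = 0.39 × 0.7071 = 0.2758
d₁ = [ln(400/405) + (0.017 + 0.39²/2)·0.5] / 0.2758 = [-0.0124 + 0.0465] / 0.2758 = 0.1237 → 0.12
√T = √0.5 = 0.7071
φ(d₁) = φ(0.12) = 0.3961
vega = S·φ(d₁)·√T = 400·0.3961·0.7071 = 112.0329

112.03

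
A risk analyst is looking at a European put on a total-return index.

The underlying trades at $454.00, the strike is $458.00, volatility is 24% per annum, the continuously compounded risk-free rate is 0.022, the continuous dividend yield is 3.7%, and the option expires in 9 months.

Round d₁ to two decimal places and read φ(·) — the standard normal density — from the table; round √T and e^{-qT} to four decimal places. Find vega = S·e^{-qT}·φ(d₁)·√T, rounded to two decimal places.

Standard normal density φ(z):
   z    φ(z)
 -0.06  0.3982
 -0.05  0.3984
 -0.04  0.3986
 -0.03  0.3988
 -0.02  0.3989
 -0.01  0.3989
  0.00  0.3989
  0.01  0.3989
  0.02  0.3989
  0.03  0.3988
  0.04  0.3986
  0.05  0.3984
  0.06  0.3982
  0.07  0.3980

152.54

σ√T = 0.24·√0.75 = 0.2078
d₁ = [ln(454/458) + (0.022 − 0.037 + 0.24²/2)·0.75] / 0.2078 = [-0.0088 + 0.0103] / 0.2078 = 0.0076 ≈ 0.01
√T = √0.75 = 0.8660
φ(d₁) = φ(0.01) = 0.3989
exp(−qT) = exp(−0.037·0.75) = 0.9726
vega = S·exp(−qT)·φ(d₁)·√T = 454·0.9726·0.3989·0.8660 = 152.5359
(Vega is the same for a European call and put with the same parameters.)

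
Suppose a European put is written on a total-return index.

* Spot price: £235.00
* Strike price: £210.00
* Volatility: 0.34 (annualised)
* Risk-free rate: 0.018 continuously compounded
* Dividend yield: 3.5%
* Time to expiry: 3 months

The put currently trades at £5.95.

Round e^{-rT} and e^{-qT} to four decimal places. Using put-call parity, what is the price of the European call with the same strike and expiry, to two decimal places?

e^(−qT) = e^(−0.035·0.25) = 0.9913;  e^(−rT) = e^(−0.018·0.25) = 0.9955
Put-call parity: C − P = S·e^(−qT) − K·e^(−rT) = 235·0.9913 − 210·0.9955 = 232.9555 − 209.0550 = 23.9005
C = P + (C − P) = 5.95 + (23.9005) = 29.8505

£29.85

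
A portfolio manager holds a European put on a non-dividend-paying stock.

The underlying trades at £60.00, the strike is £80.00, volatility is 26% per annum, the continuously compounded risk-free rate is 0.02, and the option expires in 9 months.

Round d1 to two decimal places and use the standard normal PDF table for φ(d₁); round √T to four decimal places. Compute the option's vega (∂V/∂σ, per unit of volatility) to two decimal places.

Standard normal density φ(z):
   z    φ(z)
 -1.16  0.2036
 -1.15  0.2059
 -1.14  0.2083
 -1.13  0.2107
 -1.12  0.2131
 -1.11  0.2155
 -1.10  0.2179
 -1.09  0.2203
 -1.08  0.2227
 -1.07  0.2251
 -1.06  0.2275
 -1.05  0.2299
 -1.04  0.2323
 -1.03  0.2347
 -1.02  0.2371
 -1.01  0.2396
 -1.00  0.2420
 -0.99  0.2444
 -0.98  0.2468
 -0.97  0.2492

σ√T = 0.26·√0.75 = 0.2252
d₁ = [ln(60/80) + (0.02 + ½·0.26²)·0.75] / (σ√T) = (-0.2877 + 0.0403) / 0.2252 = -1.0984 which rounds to -1.10
√T = √0.75 = 0.8660
φ(d₁) = φ(-1.10) = 0.2179
vega = S·φ(d₁)·√T = 60·0.2179·0.8660 = 11.3221
(Vega is the same for a European call and put with the same parameters.)

11.32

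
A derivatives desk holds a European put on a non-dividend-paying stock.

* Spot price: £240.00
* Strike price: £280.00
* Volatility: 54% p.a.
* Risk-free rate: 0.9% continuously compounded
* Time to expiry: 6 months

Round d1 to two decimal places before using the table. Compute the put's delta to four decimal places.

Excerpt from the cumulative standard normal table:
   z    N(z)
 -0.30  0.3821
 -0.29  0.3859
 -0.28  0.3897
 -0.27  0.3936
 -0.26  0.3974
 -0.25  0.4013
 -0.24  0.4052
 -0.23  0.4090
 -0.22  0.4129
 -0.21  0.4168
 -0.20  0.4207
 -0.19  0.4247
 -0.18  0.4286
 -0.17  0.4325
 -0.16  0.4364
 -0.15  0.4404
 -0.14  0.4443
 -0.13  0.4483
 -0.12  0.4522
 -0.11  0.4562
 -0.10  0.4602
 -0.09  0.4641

-0.5793

T = 0.5;  σ√T = 0.3818
d₁ = [ln(240/280) + (0.009 + 0.54²/2)·0.5] / 0.3818 = [-0.1542 + 0.0774] / 0.3818 = -0.2010 ≈ -0.20
N(d₁) = N(-0.20) = 0.4207
Δ_put = N(d₁) − 1 = 0.4207 − 1 = -0.5793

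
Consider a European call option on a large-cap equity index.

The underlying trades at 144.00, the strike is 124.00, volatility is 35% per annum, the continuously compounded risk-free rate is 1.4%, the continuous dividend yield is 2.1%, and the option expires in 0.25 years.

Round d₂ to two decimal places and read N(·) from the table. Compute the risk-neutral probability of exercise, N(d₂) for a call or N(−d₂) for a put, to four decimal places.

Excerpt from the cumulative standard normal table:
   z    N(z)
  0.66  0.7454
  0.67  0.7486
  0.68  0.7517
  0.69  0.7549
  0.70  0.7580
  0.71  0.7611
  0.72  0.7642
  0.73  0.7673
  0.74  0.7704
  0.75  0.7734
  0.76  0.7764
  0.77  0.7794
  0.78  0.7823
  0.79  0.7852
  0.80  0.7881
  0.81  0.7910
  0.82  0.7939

0.7764

T = 0.25;  σ√T = 0.1750
d₁ = [ln(144/124) + (0.014 − 0.021 + 0.35²/2)·0.25] / 0.1750 = [0.1495 + 0.0136] / 0.1750 = 0.9320 ⇒ 0.93
d₂ = d₁ − σ√T = 0.9320 − 0.1750 = 0.7570 ⇒ 0.76
Pr(exercise) under Q = N(d₂) = 0.7764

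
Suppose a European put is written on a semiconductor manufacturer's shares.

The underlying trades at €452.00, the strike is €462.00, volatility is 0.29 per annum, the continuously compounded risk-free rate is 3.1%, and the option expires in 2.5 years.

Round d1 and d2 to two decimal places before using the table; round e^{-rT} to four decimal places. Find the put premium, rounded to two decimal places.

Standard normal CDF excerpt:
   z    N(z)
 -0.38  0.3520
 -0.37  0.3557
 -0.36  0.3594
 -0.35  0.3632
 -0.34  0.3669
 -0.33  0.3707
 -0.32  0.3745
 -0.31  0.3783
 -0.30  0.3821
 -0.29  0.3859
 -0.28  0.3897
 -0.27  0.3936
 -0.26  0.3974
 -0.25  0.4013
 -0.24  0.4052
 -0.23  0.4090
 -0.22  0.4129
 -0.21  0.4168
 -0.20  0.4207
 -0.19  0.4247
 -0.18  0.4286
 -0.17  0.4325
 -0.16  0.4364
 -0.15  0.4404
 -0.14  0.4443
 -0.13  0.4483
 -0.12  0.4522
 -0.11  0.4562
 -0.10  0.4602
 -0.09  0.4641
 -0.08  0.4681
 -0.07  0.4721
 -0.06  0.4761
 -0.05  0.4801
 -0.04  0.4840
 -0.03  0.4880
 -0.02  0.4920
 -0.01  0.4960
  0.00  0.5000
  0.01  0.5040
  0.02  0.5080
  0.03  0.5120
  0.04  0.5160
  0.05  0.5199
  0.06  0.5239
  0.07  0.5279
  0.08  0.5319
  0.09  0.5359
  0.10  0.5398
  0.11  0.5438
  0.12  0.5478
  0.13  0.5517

σ√T = 0.29 × 1.5811 = 0.4585
ln(S/K) + (r + σ²/2)T = ln(452/462) + (0.031 + 0.29²/2)·2.5 = -0.0219 + 0.1826 = 0.1607
d₁ = 0.1607 / 0.4585 = 0.3506 which rounds to 0.35
d₂ = d₁ − σ√T = 0.3506 − 0.4585 = -0.1080 which rounds to -0.11
e^(−rT) = e^(−0.031·2.5) = 0.9254
P = 462·0.9254·N(0.11) − 452·N(-0.35) = 462·0.9254·0.5438 − 452·0.3632 = 232.4934 − 164.1664 = 68.3270

€68.33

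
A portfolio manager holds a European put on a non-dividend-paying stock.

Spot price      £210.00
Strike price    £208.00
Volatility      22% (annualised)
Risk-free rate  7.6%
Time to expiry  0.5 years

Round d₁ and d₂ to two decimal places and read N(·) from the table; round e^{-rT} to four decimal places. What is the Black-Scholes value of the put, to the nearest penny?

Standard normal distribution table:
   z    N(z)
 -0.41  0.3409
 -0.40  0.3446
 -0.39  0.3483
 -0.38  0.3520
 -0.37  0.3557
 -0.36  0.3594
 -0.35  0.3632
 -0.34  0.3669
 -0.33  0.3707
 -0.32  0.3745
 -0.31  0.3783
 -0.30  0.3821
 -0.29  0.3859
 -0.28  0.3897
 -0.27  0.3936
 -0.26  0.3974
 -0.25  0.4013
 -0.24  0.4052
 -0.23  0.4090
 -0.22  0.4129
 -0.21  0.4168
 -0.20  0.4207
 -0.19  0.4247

σ√T = 0.22 × 0.7071 = 0.1556
d₁ = [ln(210/208) + (0.076 + 0.22²/2)·0.5] / 0.1556 = [0.0096 + 0.0501] / 0.1556 = 0.3836 which rounds to 0.38
d₂ = d₁ − σ√T = 0.3836 − 0.1556 = 0.2280 which rounds to 0.23
e^(−rT) = e^(−0.076·0.5) = 0.9627
P = 208·0.9627·N(-0.23) − 210·N(-0.38) = 208·0.9627·0.4090 − 210·0.3520 = 81.8988 − 73.9200 = 7.9788

£7.98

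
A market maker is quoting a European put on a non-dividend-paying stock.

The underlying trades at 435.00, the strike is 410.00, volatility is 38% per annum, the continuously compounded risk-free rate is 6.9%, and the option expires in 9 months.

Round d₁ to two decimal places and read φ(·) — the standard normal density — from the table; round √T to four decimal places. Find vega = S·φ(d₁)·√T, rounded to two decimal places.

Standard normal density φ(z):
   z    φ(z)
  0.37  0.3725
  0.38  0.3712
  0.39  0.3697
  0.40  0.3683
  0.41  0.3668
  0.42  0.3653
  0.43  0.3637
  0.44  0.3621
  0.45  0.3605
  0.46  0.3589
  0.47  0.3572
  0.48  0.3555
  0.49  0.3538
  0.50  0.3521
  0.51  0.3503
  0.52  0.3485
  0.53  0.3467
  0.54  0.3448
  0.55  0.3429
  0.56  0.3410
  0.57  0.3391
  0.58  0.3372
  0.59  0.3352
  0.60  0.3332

σ√T = 0.38·√0.75 = 0.3291
d₁ = [ln(435/410) + (0.069 + 0.38²/2)·0.75] / 0.3291 = [0.0592 + 0.1059] / 0.3291 = 0.5017 which rounds to 0.50
√T = √0.75 = 0.8660
φ(d₁) = φ(0.50) = 0.3521
vega = S·φ(d₁)·√T = 435·0.3521·0.8660 = 132.6396

132.64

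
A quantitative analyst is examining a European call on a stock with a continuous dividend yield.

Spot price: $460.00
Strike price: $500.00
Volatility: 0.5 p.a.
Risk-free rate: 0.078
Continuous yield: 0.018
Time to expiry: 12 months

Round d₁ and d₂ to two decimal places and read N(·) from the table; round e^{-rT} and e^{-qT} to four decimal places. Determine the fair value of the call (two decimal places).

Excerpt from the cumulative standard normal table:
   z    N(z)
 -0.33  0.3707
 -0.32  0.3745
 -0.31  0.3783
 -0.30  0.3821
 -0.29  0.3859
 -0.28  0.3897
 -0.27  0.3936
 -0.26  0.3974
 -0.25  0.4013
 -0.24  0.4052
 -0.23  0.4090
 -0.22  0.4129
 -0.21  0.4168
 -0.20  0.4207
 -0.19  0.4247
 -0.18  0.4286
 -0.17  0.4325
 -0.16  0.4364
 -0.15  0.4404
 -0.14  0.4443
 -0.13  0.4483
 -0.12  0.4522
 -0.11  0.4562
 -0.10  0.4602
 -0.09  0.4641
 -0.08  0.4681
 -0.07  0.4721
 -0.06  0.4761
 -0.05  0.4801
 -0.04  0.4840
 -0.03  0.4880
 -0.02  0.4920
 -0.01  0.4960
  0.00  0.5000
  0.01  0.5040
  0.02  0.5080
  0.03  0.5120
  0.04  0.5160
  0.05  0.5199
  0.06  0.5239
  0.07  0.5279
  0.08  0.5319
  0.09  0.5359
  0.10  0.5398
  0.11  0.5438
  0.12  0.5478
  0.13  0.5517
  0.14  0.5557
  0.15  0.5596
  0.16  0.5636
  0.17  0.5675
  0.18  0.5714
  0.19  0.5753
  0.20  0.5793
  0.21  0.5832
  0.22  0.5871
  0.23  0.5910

σ√T = 0.5 × 1.0000 = 0.5000
d₁ = [ln(460/500) + (0.078 − 0.018 + 0.5²/2)·1] / 0.5000 = [-0.0834 + 0.1850] / 0.5000 = 0.2032 ⇒ 0.20
d₂ = d₁ − σ√T = 0.2032 − 0.5000 = -0.2968 ⇒ -0.30
e^(−qT) = e^(−0.018·1) = 0.9822;  e^(−rT) = e^(−0.078·1) = 0.9250
N(d₁) = N(0.20) = 0.5793;  N(d₂) = N(-0.30) = 0.3821
C = 460·0.9822·0.5793 − 500·0.9250·0.3821 = 261.7347 − 176.7212 = 85.0134

$85.01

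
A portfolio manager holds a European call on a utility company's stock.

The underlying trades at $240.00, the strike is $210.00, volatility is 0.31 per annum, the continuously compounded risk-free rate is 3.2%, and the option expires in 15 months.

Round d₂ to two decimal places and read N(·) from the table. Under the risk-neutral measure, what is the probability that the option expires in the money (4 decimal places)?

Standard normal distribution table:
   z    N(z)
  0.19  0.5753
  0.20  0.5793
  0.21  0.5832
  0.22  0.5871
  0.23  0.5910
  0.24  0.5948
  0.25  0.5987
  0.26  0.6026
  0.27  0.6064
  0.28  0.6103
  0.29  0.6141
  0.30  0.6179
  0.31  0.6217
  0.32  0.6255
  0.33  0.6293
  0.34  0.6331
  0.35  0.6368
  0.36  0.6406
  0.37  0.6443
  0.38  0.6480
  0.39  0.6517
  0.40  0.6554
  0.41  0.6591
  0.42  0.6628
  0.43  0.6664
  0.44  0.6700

0.6293

σ√T = 0.31 × 1.1180 = 0.3466
ln(S/K) + (r + σ²/2)T = ln(240/210) + (0.032 + 0.31²/2)·1.25 = 0.1335 + 0.1001 = 0.2336
d₁ = 0.2336 / 0.3466 = 0.6740 ⇒ 0.67
d₂ = d₁ − σ√T = 0.6740 − 0.3466 = 0.3274 ⇒ 0.33
Risk-neutral Pr[S_T > K] = N(d₂) = N(0.33) = 0.6293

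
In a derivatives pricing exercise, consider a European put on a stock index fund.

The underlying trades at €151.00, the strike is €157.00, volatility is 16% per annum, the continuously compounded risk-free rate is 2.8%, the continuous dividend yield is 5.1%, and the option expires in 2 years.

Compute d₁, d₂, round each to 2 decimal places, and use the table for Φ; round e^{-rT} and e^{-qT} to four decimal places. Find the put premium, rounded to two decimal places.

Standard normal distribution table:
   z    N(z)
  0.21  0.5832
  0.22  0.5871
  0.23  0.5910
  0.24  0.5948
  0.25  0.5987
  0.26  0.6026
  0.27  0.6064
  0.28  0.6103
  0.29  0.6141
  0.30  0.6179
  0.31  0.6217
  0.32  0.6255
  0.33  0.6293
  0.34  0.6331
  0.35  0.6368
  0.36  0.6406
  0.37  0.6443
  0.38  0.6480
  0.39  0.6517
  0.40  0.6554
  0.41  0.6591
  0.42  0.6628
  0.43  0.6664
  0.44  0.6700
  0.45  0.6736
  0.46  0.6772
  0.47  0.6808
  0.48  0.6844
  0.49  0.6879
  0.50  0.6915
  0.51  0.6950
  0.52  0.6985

T = 2;  σ√T = 0.2263
d₁ = [ln(151/157) + (0.028 − 0.051 + 0.16²/2)·2] / 0.2263 = [-0.0390 − 0.0204] / 0.2263 = -0.2624 → -0.26
d₂ = d₁ − σ√T = -0.2624 − 0.2263 = -0.4886 → -0.49
e^(−qT) = e^(−0.051·2) = 0.9030;  e^(−rT) = e^(−0.028·2) = 0.9455
N(−d₂) = N(0.49) = 0.6879;  N(−d₁) = N(0.26) = 0.6026
P = 157·0.9455·0.6879 − 151·0.9030·0.6026 = 102.1143 − 82.1663 = 19.9480

€19.95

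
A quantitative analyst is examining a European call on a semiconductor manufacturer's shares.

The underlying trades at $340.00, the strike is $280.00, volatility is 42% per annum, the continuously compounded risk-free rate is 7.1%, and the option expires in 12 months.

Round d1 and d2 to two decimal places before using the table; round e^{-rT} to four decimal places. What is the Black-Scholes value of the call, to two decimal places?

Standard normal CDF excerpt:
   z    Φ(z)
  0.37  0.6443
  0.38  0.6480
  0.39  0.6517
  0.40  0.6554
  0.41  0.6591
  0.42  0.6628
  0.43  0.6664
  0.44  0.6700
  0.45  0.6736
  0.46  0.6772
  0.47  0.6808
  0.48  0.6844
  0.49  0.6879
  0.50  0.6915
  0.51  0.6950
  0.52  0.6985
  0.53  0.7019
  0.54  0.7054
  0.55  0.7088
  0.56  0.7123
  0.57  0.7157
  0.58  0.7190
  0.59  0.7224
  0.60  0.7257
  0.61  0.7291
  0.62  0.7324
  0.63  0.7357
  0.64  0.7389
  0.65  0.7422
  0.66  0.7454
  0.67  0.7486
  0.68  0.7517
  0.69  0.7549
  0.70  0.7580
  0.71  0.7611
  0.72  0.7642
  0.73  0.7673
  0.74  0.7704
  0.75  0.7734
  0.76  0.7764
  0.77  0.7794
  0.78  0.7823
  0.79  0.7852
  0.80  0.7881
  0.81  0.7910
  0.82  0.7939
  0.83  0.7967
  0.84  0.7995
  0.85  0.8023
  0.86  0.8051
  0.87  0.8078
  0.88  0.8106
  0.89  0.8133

$98.96

T = 1;  σ√T = 0.4200
ln(S/K) + (r + σ²/2)T = ln(340/280) + (0.071 + 0.42²/2)·1 = 0.1942 + 0.1592 = 0.3534
d₁ = 0.3534 / 0.4200 = 0.8413 → 0.84
d₂ = d₁ − σ√T = 0.8413 − 0.4200 = 0.4213 → 0.42
exp(−rT) = exp(−0.071·1) = 0.9315
C = 340·N(0.84) − 280·0.9315·N(0.42) = 340·0.7995 − 280·0.9315·0.6628 = 271.8300 − 172.8715 = 98.9585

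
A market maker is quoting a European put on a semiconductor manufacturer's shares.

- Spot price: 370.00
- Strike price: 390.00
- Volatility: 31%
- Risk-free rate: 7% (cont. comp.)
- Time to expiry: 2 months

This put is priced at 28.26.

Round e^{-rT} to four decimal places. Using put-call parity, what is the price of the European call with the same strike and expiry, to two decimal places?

exp(−rT) = exp(−0.07·0.1667) = 0.9884
Put-call parity: C − P = S − K·e^(−rT) = 370 − 390·0.9884 = 370 − 385.4760 = -15.4760
C = P + (C − P) = 28.26 + (-15.4760) = 12.7840

12.78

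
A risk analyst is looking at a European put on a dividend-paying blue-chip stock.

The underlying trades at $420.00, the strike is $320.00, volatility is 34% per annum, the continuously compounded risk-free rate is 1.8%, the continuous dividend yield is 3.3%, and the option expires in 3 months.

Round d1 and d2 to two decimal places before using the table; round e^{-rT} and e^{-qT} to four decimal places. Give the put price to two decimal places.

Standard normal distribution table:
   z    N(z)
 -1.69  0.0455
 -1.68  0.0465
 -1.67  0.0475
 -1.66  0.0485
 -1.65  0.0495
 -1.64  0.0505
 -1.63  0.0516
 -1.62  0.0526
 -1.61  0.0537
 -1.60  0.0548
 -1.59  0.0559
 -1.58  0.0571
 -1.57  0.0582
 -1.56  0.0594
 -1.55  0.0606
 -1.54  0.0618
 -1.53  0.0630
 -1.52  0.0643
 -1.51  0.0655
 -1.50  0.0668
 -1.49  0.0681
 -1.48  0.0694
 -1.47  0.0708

$1.49

T = 0.25;  σ√T = 0.1700
d₁ = [ln(420/320) + (0.018 − 0.033 + ½·0.34²)·0.25] / (σ√T) = (0.2719 + 0.0107) / 0.1700 = 1.6626 ⇒ 1.66
d₂ = 1.6626 − 0.1700 = 1.4926 ⇒ 1.49
e^(−qT) = e^(−0.033·0.25) = 0.9918;  e^(−rT) = e^(−0.018·0.25) = 0.9955
N(−d₂) = N(-1.49) = 0.0681;  N(−d₁) = N(-1.66) = 0.0485
P = 320·0.9955·0.0681 − 420·0.9918·0.0485 = 21.6939 − 20.2030 = 1.4910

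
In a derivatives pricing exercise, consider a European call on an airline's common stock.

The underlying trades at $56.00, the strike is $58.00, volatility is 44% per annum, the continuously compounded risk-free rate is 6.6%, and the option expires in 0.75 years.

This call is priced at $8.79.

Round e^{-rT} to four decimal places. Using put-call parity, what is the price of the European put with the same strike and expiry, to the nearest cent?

$7.99

exp(−rT) = exp(−0.066·0.75) = 0.9517
Put-call parity: C − P = S − K·e^(−rT) = 56 − 58·0.9517 = 56 − 55.1986 = 0.8014
P = C − (C − P) = 8.79 − (0.8014) = 7.9886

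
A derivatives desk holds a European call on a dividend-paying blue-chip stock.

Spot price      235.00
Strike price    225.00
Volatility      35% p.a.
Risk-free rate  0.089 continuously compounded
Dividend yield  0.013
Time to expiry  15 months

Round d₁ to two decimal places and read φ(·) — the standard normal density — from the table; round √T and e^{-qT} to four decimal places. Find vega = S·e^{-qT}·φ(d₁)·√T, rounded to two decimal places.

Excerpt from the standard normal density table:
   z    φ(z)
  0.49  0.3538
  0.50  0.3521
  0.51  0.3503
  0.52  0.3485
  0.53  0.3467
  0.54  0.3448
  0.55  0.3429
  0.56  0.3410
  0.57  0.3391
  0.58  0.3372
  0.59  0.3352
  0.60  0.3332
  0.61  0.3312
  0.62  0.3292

88.64

σ√T = 0.35·√1.25 = 0.3913
ln(S/K) + (r − q + σ²/2)T = ln(235/225) + (0.089 − 0.013 + 0.35²/2)·1.25 = 0.0435 + 0.1716 = 0.2150
d₁ = 0.2150 / 0.3913 = 0.5496 ≈ 0.55
√T = √1.25 = 1.1180
φ(d₁) = φ(0.55) = 0.3429
exp(−qT) = exp(−0.013·1.25) = 0.9839
vega = S·exp(−qT)·φ(d₁)·√T = 235·0.9839·0.3429·1.1180 = 88.6397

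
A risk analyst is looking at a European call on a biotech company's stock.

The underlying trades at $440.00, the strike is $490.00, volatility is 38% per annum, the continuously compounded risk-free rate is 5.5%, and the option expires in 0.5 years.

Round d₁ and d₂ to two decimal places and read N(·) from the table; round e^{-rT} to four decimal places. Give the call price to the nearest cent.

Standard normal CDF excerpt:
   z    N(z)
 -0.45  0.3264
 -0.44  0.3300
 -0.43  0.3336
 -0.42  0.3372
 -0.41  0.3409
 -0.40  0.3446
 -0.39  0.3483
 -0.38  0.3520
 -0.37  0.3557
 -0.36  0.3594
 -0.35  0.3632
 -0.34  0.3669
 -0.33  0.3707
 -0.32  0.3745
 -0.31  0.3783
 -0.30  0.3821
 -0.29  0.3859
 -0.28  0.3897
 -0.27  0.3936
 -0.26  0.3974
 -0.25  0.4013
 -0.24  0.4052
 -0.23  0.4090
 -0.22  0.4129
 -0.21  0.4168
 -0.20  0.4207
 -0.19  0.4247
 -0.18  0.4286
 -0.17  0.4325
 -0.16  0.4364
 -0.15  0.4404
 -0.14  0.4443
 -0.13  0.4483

σ√T = 0.38·√0.5 = 0.2687
d₁ = [ln(440/490) + (0.055 + 0.38²/2)·0.5] / 0.2687 = [-0.1076 + 0.0636] / 0.2687 = -0.1639 → -0.16
d₂ = d₁ − σ√T = -0.1639 − 0.2687 = -0.4326 → -0.43
exp(−rT) = exp(−0.055·0.5) = 0.9729
N(d₁) = N(-0.16) = 0.4364;  N(d₂) = N(-0.43) = 0.3336
C = 440·0.4364 − 490·0.9729·0.3336 = 192.0160 − 159.0341 = 32.9819

$32.98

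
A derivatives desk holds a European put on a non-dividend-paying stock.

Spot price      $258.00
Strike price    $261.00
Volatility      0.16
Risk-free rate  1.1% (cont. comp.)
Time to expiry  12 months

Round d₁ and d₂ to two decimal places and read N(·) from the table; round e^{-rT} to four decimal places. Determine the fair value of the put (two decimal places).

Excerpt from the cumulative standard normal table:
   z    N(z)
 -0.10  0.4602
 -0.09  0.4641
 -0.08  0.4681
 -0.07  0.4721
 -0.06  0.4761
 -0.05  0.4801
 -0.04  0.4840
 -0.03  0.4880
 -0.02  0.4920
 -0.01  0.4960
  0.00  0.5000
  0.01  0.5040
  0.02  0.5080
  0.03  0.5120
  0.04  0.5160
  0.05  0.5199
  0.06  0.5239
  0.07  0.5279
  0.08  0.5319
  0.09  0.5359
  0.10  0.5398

$16.54

σ√T = 0.16·√1 = 0.1600
d₁ = [ln(258/261) + (0.011 + 0.16²/2)·1] / 0.1600 = [-0.0116 + 0.0238] / 0.1600 = 0.0765 ⇒ 0.08
d₂ = d₁ − σ√T = 0.0765 − 0.1600 = -0.0835 ⇒ -0.08
exp(−rT) = exp(−0.011·1) = 0.9891
N(−d₂) = N(0.08) = 0.5319;  N(−d₁) = N(-0.08) = 0.4681
P = 261·0.9891·0.5319 − 258·0.4681 = 137.3127 − 120.7698 = 16.5429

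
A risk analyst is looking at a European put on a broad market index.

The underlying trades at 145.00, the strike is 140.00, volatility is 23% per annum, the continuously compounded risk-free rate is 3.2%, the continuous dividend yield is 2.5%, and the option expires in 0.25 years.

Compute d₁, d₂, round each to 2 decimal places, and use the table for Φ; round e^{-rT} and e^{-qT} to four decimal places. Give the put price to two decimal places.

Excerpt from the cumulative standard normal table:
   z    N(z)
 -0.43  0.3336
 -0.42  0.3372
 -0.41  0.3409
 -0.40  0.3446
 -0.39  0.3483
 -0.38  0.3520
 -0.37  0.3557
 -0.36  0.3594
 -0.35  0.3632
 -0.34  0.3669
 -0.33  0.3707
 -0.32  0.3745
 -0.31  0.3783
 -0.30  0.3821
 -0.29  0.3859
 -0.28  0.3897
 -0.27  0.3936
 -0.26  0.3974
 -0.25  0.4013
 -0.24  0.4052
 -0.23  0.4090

T = 0.25;  σ√T = 0.1150
d₁ = [ln(145/140) + (0.032 − 0.025 + 0.23²/2)·0.25] / 0.1150 = [0.0351 + 0.0084] / 0.1150 = 0.3779 ⇒ 0.38
d₂ = d₁ − σ√T = 0.3779 − 0.1150 = 0.2629 ⇒ 0.26
e^(−qT) = e^(−0.025·0.25) = 0.9938;  e^(−rT) = e^(−0.032·0.25) = 0.9920
P = 140·0.9920·N(-0.26) − 145·0.9938·N(-0.38) = 140·0.9920·0.3974 − 145·0.9938·0.3520 = 55.1909 − 50.7236 = 4.4674

4.47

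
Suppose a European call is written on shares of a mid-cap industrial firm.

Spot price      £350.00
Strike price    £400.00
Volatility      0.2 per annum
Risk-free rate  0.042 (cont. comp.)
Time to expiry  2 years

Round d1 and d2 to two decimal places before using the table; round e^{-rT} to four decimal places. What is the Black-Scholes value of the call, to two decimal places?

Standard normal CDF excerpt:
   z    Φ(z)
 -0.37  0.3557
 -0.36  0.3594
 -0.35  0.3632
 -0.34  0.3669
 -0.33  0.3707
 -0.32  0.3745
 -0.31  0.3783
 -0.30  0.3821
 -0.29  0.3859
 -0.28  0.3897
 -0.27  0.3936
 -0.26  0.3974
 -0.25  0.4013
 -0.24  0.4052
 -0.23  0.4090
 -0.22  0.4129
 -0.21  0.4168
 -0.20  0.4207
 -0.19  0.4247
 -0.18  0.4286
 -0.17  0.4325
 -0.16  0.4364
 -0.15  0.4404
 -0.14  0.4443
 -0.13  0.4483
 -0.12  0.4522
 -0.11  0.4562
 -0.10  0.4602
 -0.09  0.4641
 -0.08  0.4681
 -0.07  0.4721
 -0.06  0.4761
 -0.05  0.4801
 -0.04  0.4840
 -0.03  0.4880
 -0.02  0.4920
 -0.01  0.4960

σ√T = 0.2·√2 = 0.2828
d₁ = [ln(350/400) + (0.042 + 0.2²/2)·2] / 0.2828 = [-0.1335 + 0.1240] / 0.2828 = -0.0337 ⇒ -0.03
d₂ = d₁ − σ√T = -0.0337 − 0.2828 = -0.3165 ⇒ -0.32
exp(−rT) = exp(−0.042·2) = 0.9194
N(d₁) = N(-0.03) = 0.4880;  N(d₂) = N(-0.32) = 0.3745
C = 350·0.4880 − 400·0.9194·0.3745 = 170.8000 − 137.7261 = 33.0739

£33.07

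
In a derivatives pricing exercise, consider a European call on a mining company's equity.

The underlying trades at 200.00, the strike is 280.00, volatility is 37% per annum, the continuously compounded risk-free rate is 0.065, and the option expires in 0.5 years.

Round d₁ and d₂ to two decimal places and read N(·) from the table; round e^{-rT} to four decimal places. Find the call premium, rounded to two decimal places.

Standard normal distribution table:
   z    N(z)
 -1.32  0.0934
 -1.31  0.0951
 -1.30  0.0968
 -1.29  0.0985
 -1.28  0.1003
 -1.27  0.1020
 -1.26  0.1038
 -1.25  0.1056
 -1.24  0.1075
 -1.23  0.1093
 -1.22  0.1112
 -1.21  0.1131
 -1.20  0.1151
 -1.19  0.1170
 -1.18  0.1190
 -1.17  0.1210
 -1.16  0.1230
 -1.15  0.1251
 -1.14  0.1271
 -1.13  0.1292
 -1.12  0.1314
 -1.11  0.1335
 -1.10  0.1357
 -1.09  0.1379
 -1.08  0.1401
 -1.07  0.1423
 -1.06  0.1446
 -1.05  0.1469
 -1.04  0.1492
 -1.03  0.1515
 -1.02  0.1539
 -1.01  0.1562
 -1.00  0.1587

3.60

σ√T = 0.37 × 0.7071 = 0.2616
d₁ = [ln(200/280) + (0.065 + ½·0.37²)·0.5] / (σ√T) = (-0.3365 + 0.0667) / 0.2616 = -1.0310 ⇒ -1.03
d₂ = -1.0310 − 0.2616 = -1.2927 ⇒ -1.29
exp(−rT) = exp(−0.065·0.5) = 0.9680
N(d₁) = N(-1.03) = 0.1515;  N(d₂) = N(-1.29) = 0.0985
C = 200·0.1515 − 280·0.9680·0.0985 = 30.3000 − 26.6974 = 3.6026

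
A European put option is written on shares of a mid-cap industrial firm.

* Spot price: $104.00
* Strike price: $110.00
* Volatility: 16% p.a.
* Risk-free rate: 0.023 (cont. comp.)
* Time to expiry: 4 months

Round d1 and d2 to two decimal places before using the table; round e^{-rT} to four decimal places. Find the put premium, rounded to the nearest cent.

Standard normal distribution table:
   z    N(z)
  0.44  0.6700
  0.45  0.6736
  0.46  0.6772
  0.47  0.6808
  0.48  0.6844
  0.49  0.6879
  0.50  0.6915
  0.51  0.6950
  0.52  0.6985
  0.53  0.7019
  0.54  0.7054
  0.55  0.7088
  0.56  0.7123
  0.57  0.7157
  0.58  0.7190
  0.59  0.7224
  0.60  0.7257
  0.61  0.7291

σ√T = 0.16·√0.3333 = 0.0924
d₁ = [ln(104/110) + (0.023 + ½·0.16²)·0.3333] / (σ√T) = (-0.0561 + 0.0119) / 0.0924 = -0.4780 → -0.48
d₂ = -0.4780 − 0.0924 = -0.5704 → -0.57
exp(−rT) = exp(−0.023·0.3333) = 0.9924
N(−d₂) = N(0.57) = 0.7157;  N(−d₁) = N(0.48) = 0.6844
P = 110·0.9924·0.7157 − 104·0.6844 = 78.1287 − 71.1776 = 6.9511

$6.95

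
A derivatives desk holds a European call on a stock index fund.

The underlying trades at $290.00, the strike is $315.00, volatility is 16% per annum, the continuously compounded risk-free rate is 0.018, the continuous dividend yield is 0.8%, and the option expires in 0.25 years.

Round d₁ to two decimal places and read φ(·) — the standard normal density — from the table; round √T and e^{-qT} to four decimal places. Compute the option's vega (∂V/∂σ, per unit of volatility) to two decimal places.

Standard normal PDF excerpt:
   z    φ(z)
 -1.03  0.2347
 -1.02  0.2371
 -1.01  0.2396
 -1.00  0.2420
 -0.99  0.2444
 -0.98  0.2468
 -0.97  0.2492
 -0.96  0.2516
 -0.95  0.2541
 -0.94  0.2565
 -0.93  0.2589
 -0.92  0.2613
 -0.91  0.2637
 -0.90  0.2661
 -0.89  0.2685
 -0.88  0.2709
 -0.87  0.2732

σ√T = 0.16 × 0.5000 = 0.0800
d₁ = [ln(290/315) + (0.018 − 0.008 + ½·0.16²)·0.25] / (σ√T) = (-0.0827 + 0.0057) / 0.0800 = -0.9624 which rounds to -0.96
√T = √0.25 = 0.5000
φ(d₁) = φ(-0.96) = 0.2516
exp(−qT) = exp(−0.008·0.25) = 0.9980
vega = S·exp(−qT)·φ(d₁)·√T = 290·0.9980·0.2516·0.5000 = 36.4090
(Vega is the same for a European call and put with the same parameters.)

36.41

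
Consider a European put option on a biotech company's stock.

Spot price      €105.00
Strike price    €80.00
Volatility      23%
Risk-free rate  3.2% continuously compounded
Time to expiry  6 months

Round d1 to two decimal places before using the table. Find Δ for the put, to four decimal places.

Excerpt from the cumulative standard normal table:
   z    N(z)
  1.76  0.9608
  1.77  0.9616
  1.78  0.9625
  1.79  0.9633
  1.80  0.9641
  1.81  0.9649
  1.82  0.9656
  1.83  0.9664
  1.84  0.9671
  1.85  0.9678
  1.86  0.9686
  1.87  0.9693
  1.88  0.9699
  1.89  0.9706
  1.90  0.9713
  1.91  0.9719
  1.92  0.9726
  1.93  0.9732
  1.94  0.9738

T = 0.5;  σ√T = 0.1626
d₁ = [ln(105/80) + (0.032 + 0.23²/2)·0.5] / 0.1626 = [0.2719 + 0.0292] / 0.1626 = 1.8518 → 1.85
N(d₁) = N(1.85) = 0.9678
Δ_put = N(d₁) − 1 = 0.9678 − 1 = -0.0322

-0.0322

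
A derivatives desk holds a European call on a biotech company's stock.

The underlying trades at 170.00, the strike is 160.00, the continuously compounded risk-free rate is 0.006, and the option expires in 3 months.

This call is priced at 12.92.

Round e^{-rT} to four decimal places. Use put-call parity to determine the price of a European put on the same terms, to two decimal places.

2.68

exp(−rT) = exp(−0.006·0.25) = 0.9985
Put-call parity: C − P = S − K·e^(−rT) = 170 − 160·0.9985 = 170 − 159.7600 = 10.2400
P = C − (C − P) = 12.92 − (10.2400) = 2.6800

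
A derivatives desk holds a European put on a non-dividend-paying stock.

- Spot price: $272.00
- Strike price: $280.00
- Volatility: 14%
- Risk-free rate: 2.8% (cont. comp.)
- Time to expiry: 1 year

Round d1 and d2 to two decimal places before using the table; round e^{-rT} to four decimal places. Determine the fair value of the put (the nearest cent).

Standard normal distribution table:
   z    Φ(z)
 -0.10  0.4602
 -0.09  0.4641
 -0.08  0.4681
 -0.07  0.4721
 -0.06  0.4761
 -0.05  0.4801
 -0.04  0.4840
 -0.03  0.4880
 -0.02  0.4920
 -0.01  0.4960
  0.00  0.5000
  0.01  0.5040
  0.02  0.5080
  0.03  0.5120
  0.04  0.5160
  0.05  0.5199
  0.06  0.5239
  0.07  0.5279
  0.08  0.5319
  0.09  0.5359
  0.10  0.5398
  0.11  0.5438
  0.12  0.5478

σ√T = 0.14·√1 = 0.1400
d₁ = [ln(272/280) + (0.028 + 0.14²/2)·1] / 0.1400 = [-0.0290 + 0.0378] / 0.1400 = 0.0629 ⇒ 0.06
d₂ = d₁ − σ√T = 0.0629 − 0.1400 = -0.0771 ⇒ -0.08
e^(−rT) = e^(−0.028·1) = 0.9724
N(−d₂) = N(0.08) = 0.5319;  N(−d₁) = N(-0.06) = 0.4761
P = 280·0.9724·0.5319 − 272·0.4761 = 144.8215 − 129.4992 = 15.3223

$15.32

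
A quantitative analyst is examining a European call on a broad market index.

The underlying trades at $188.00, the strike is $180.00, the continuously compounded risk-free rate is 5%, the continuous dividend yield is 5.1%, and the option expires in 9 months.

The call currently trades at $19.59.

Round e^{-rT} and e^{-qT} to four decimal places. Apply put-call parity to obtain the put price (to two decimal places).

$12.02

exp(−qT) = exp(−0.051·0.75) = 0.9625;  exp(−rT) = exp(−0.05·0.75) = 0.9632
Put-call parity: C − P = S·e^(−qT) − K·e^(−rT) = 188·0.9625 − 180·0.9632 = 180.9500 − 173.3760 = 7.5740
P = C − (C − P) = 19.59 − (7.5740) = 12.0160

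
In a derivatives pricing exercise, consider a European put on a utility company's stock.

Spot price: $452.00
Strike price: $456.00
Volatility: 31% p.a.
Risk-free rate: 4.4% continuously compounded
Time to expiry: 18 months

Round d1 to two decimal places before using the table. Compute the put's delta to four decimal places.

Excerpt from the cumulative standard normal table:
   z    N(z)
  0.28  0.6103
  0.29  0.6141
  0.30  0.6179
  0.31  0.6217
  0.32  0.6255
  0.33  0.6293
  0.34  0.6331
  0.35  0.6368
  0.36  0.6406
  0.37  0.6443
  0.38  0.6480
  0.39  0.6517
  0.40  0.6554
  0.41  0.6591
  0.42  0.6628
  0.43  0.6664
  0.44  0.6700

T = 1.5;  σ√T = 0.3797
ln(S/K) + (r + σ²/2)T = ln(452/456) + (0.044 + 0.31²/2)·1.5 = -0.0088 + 0.1381 = 0.1293
d₁ = 0.1293 / 0.3797 = 0.3405 → 0.34
N(d₁) = N(0.34) = 0.6331
Δ_put = N(d₁) − 1 = 0.6331 − 1 = -0.3669

-0.3669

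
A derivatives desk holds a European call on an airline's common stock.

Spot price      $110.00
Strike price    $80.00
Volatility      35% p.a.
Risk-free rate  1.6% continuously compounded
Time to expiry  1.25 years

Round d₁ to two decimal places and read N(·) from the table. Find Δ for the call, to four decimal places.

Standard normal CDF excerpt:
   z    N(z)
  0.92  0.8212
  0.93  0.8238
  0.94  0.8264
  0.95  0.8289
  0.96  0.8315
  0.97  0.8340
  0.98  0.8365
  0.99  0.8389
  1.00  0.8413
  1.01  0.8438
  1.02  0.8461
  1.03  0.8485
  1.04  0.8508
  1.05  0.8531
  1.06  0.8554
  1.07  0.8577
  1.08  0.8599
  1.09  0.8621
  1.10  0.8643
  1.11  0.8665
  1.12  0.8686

σ√T = 0.35 × 1.1180 = 0.3913
d₁ = [ln(110/80) + (0.016 + ½·0.35²)·1.25] / (σ√T) = (0.3185 + 0.0966) / 0.3913 = 1.0606 which rounds to 1.06
N(d₁) = N(1.06) = 0.8554
Δ_call = N(d₁) = 0.8554

0.8554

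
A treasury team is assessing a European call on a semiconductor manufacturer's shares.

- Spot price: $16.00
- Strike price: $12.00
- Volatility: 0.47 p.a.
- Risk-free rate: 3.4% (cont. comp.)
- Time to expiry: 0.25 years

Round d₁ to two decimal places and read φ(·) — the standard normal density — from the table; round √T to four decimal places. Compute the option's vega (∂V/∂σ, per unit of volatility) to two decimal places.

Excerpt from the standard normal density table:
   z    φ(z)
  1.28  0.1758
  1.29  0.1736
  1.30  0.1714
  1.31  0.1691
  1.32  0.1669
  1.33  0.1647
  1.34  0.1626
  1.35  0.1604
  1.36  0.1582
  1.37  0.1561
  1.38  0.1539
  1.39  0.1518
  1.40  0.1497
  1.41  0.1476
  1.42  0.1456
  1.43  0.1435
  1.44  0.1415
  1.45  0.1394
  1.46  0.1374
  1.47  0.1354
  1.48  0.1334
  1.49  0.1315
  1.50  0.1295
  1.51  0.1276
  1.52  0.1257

T = 0.25;  σ√T = 0.2350
d₁ = [ln(16/12) + (0.034 + ½·0.47²)·0.25] / (σ√T) = (0.2877 + 0.0361) / 0.2350 = 1.3778 ≈ 1.38
√T = √0.25 = 0.5000
φ(d₁) = φ(1.38) = 0.1539
vega = S·φ(d₁)·√T = 16·0.1539·0.5000 = 1.2312

1.23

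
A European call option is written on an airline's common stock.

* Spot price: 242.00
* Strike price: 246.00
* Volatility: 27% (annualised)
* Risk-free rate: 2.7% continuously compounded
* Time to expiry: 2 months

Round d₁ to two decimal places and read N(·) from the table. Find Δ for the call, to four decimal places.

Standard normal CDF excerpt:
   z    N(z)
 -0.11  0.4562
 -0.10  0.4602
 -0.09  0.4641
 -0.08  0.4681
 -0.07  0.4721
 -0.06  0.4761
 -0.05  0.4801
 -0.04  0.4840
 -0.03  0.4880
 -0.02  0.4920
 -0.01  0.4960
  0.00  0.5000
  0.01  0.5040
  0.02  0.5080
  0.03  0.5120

σ√T = 0.27 × 0.4082 = 0.1102
d₁ = [ln(242/246) + (0.027 + ½·0.27²)·0.1667] / (σ√T) = (-0.0164 + 0.0106) / 0.1102 = -0.0528 which rounds to -0.05
N(d₁) = N(-0.05) = 0.4801
Δ_call = N(d₁) = 0.4801

0.4801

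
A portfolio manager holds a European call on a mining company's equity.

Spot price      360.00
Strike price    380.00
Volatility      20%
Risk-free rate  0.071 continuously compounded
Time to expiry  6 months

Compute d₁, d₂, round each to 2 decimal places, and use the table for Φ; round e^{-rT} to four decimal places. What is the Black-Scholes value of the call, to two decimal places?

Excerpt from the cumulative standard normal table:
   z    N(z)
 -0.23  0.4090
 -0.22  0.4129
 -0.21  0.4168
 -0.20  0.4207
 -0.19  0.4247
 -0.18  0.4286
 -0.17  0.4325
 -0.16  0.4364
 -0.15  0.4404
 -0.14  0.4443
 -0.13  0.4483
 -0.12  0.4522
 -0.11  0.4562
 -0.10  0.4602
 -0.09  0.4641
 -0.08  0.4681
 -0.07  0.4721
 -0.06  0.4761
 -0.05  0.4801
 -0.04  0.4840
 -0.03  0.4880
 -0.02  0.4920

σ√T = 0.2 × 0.7071 = 0.1414
ln(S/K) + (r + σ²/2)T = ln(360/380) + (0.071 + 0.2²/2)·0.5 = -0.0541 + 0.0455 = -0.0086
d₁ = -0.0086 / 0.1414 = -0.0606 → -0.06
d₂ = d₁ − σ√T = -0.0606 − 0.1414 = -0.2020 → -0.20
e^(−rT) = e^(−0.071·0.5) = 0.9651
C = 360·N(-0.06) − 380·0.9651·N(-0.20) = 360·0.4761 − 380·0.9651·0.4207 = 171.3960 − 154.2867 = 17.1093

17.11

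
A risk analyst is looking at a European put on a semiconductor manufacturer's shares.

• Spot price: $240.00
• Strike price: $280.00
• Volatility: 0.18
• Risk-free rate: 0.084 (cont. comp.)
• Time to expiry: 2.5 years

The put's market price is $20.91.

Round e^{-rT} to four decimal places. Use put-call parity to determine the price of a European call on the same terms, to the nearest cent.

$33.94

e^(−rT) = e^(−0.084·2.5) = 0.8106
Put-call parity: C − P = S − K·e^(−rT) = 240 − 280·0.8106 = 240 − 226.9680 = 13.0320
C = P + (C − P) = 20.91 + (13.0320) = 33.9420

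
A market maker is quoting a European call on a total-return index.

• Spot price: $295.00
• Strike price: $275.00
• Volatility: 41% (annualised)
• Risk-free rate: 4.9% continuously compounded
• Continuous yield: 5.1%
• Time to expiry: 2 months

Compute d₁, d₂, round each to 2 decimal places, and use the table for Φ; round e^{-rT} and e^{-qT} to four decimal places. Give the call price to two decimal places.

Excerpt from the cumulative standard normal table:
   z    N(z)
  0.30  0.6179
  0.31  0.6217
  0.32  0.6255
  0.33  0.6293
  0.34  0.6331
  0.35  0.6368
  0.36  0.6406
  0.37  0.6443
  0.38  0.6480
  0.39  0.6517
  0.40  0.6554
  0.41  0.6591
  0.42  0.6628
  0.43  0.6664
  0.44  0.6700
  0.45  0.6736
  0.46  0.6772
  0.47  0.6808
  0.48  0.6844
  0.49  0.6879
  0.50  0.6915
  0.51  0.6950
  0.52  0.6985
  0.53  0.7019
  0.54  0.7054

$30.60

T = 0.1667;  σ√T = 0.1674
d₁ = [ln(295/275) + (0.049 − 0.051 + 0.41²/2)·0.1667] / 0.1674 = [0.0702 + 0.0137] / 0.1674 = 0.5011 → 0.50
d₂ = d₁ − σ√T = 0.5011 − 0.1674 = 0.3337 → 0.33
e^(−qT) = e^(−0.051·0.1667) = 0.9915;  e^(−rT) = e^(−0.049·0.1667) = 0.9919
N(d₁) = N(0.50) = 0.6915;  N(d₂) = N(0.33) = 0.6293
C = 295·0.9915·0.6915 − 275·0.9919·0.6293 = 202.2586 − 171.6557 = 30.6028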